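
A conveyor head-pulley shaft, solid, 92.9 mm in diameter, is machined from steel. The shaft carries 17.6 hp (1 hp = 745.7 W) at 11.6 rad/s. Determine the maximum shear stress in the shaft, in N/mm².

7.19 N/mm²

ω = 11.6 rad/s, so T = P/ω = 17.6×745.7 / 11.60 = 1131 N·m.
J = πd⁴/32 = π(0.0929)⁴/32 = 7.312×10^-6 m⁴.
τ_max = T·r/J = 1131 × 0.0465 / 7.312×10^-6 = 7.187×10^6 Pa.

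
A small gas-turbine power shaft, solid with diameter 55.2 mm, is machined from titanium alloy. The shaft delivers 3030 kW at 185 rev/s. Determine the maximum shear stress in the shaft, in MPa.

ω = 2π·185 = 1162 rad/s, so T = P/ω = 3030×10³ / 1162 = 2607 N·m.
J = πd⁴/32 = π(0.0552)⁴/32 = 9.115×10^-7 m⁴.
τ_max = T·r/J = 2607 × 0.0276 / 9.115×10^-7 = 7.893×10^7 Pa.

78.9 MPa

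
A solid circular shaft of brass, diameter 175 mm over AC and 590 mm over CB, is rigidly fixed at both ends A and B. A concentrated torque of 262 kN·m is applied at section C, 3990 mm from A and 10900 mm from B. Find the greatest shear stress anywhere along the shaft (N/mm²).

Compatibility: T_A·a/J_AC = T_B·b/J_CB with T_A + T_B = T₀.
J_AC = 9.21×10^-5 m⁴, J_CB = 0.0119 m⁴, so T_A = T₀·(J_AC/a)/((J_AC/a)+(J_CB/b)) = 5425 N·m, T_B = 256600 N·m.
τ in each portion: τ_AC = 5.16×10^6 Pa, τ_CB = 6.36×10^6 Pa; maximum is in CB.
τ_max = T_CB·r/J = 256600·0.295/0.0119 = 6.363×10^6 Pa.

6.36 N/mm²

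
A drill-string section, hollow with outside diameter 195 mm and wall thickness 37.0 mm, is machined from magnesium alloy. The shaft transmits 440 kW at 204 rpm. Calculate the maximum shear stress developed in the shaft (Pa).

ω = 2π·204/60 = 21.36 rad/s, so T = P/ω = 440×10³ / 21.36 = 20600 N·m.
J = π(d_o⁴ − d_i⁴)/32 = π(0.195⁴ − 0.121⁴)/32 = 1.209×10^-4 m⁴.
τ_max = T·r/J = 20600 × 0.0975 / 1.209×10^-4 = 1.661×10^7 Pa.

1.66e7 Pa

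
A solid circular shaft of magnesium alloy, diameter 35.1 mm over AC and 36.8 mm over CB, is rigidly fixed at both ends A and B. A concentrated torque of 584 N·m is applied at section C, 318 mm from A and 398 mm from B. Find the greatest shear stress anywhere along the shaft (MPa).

Compatibility: T_A·a/J_AC = T_B·b/J_CB with T_A + T_B = T₀.
J_AC = 1.49×10^-7 m⁴, J_CB = 1.80×10^-7 m⁴, so T_A = T₀·(J_AC/a)/((J_AC/a)+(J_CB/b)) = 297.1 N·m, T_B = 286.9 N·m.
τ in each portion: τ_AC = 3.50×10^7 Pa, τ_CB = 2.93×10^7 Pa; maximum is in AC.
τ_max = T_AC·r/J = 297.1·0.0175/1.49×10^-7 = 3.500×10^7 Pa.

35.0 MPa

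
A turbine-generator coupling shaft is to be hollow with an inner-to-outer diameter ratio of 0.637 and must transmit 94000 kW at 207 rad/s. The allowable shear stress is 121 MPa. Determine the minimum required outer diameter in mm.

ω = 207 rad/s, so T = P/ω = 94000×10³ / 207.0 = 454100 N·m.
For a hollow shaft with d_i/d_o = 0.637: τ_max = 16T/(π d_o³ (1−k⁴)), so d_o = [16T/(π τ_allow (1−k⁴))]^(1/3) = [16·454100/(π·1.21×10^8·0.8354)]^(1/3) = 0.2839 m.

284 mm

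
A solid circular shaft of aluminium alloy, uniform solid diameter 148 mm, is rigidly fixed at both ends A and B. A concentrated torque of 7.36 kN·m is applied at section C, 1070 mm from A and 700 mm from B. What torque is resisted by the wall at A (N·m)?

With uniform GJ and both ends fixed, compatibility θ_AC = θ_CB gives T_A·a = T_B·b, together with T_A + T_B = T₀.
T_A = T₀·b/(a+b) = 7360·700/1770 = 2911 N·m; T_B = 4449 N·m.

2910 N·m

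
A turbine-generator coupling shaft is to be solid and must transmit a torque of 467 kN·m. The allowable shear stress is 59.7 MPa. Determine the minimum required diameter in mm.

For a solid shaft τ_max = 16T/(πd³), so d = (16T/(π τ_allow))^(1/3) = (16·467000/(π·5.97×10^7))^(1/3) = 0.3415 m.

342 mm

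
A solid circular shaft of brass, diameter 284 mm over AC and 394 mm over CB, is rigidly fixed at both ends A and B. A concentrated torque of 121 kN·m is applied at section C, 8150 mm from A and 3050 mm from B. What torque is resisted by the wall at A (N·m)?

Compatibility: T_A·a/J_AC = T_B·b/J_CB with T_A + T_B = T₀.
J_AC = 6.39×10^-4 m⁴, J_CB = 2.37×10^-3 m⁴, so T_A = T₀·(J_AC/a)/((J_AC/a)+(J_CB/b)) = 11100 N·m, T_B = 109900 N·m.

11100 N·m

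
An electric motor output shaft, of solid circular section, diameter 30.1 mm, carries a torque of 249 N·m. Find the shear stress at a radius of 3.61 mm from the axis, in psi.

J = πd⁴/32 = π(0.0301)⁴/32 = 8.059×10^-8 m⁴.
Shear stress varies linearly with radius: τ = T·r/J = 249.0 × 0.00361 / 8.059×10^-8 = 1.115×10^7 Pa.

1620 psi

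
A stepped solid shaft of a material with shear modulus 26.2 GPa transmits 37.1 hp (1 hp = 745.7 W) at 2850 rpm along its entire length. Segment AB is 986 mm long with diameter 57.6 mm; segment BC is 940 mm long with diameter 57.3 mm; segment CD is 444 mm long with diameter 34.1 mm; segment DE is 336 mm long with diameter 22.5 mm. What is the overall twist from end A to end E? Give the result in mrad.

65.5 mrad

ω = 2π·2850/60 = 298.5 rad/s, so T = P/ω = 37.1×745.7 / 298.5 = 92.70 N·m.
J_AB = π(0.0576)⁴/32 = 1.08×10^-6 m⁴; J_BC = π(0.0573)⁴/32 = 1.06×10^-6 m⁴; J_CD = π(0.0341)⁴/32 = 1.33×10^-7 m⁴; J_DE = π(0.0225)⁴/32 = 2.52×10^-8 m⁴.
θ = (T/G)·Σ L_i/J_i = (92.70/26.2×10⁹)·(0.986/1.08×10^-6 + 0.940/1.06×10^-6 + 0.444/1.33×10^-7 + 0.336/2.52×10^-8) = 0.06545 rad.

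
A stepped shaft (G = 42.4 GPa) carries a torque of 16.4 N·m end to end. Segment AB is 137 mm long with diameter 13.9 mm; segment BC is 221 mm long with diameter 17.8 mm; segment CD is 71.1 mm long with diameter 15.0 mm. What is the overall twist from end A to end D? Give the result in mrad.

28.7 mrad

J_AB = π(0.0139)⁴/32 = 3.66×10^-9 m⁴; J_BC = π(0.0178)⁴/32 = 9.86×10^-9 m⁴; J_CD = π(0.0150)⁴/32 = 4.97×10^-9 m⁴.
θ = (T/G)·Σ L_i/J_i = (16.40/42.4×10⁹)·(0.137/3.66×10^-9 + 0.221/9.86×10^-9 + 0.0711/4.97×10^-9) = 0.02867 rad.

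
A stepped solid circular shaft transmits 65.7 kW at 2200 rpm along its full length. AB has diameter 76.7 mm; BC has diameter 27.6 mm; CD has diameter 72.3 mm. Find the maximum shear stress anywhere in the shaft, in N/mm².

69.1 N/mm²

ω = 2π·2200/60 = 230.4 rad/s, so T = P/ω = 65.7×10³ / 230.4 = 285.2 N·m.
Under the same torque, τ_max = 16T/(πd³) is largest where d is smallest — segment BC (d = 27.6 mm).
τ_max = 16·285.2/(π·(0.0276)³) = 6.908×10^7 Pa.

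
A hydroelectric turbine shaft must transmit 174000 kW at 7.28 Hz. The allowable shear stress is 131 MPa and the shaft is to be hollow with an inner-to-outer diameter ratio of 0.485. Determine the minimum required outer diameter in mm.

ω = 2π·7.28 = 45.74 rad/s, so T = P/ω = 174000×10³ / 45.74 = 3.804e6 N·m.
For a hollow shaft with d_i/d_o = 0.485: τ_max = 16T/(π d_o³ (1−k⁴)), so d_o = [16T/(π τ_allow (1−k⁴))]^(1/3) = [16·3.804e6/(π·1.31×10^8·0.9447)]^(1/3) = 0.5390 m.

539 mm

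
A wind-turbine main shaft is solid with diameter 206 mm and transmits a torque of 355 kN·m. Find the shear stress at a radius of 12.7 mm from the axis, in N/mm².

25.5 N/mm²

J = πd⁴/32 = π(0.206)⁴/32 = 1.768×10^-4 m⁴.
Shear stress varies linearly with radius: τ = T·r/J = 355000 × 0.0127 / 1.768×10^-4 = 2.550×10^7 Pa.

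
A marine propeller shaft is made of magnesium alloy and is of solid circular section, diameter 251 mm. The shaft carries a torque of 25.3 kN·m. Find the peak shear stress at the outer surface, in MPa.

8.15 MPa

J = πd⁴/32 = π(0.251)⁴/32 = 3.897×10^-4 m⁴.
τ_max = T·r/J = 25300 × 0.126 / 3.897×10^-4 = 8.148×10^6 Pa.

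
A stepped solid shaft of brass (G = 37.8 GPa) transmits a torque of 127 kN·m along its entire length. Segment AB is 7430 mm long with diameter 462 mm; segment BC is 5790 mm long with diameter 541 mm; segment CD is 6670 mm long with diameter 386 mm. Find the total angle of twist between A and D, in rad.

0.0182 rad

J_AB = π(0.462)⁴/32 = 4.47×10^-3 m⁴; J_BC = π(0.541)⁴/32 = 8.41×10^-3 m⁴; J_CD = π(0.386)⁴/32 = 2.18×10^-3 m⁴.
θ = (T/G)·Σ L_i/J_i = (127000/37.8×10⁹)·(7.43/4.47×10^-3 + 5.79/8.41×10^-3 + 6.67/2.18×10^-3) = 0.01818 rad.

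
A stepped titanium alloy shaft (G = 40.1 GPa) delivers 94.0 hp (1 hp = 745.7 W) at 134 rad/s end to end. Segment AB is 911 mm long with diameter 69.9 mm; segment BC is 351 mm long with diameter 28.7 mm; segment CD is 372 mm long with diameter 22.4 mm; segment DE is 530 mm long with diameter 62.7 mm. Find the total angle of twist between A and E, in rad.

ω = 134 rad/s, so T = P/ω = 94.0×745.7 / 134.0 = 523.1 N·m.
J_AB = π(0.0699)⁴/32 = 2.34×10^-6 m⁴; J_BC = π(0.0287)⁴/32 = 6.66×10^-8 m⁴; J_CD = π(0.0224)⁴/32 = 2.47×10^-8 m⁴; J_DE = π(0.0627)⁴/32 = 1.52×10^-6 m⁴.
θ = (T/G)·Σ L_i/J_i = (523.1/40.1×10⁹)·(0.911/2.34×10^-6 + 0.351/6.66×10^-8 + 0.372/2.47×10^-8 + 0.530/1.52×10^-6) = 0.2747 rad.

0.275 rad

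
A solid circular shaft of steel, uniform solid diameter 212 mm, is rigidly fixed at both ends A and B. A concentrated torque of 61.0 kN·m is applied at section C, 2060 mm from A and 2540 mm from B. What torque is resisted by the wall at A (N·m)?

With uniform GJ and both ends fixed, compatibility θ_AC = θ_CB gives T_A·a = T_B·b, together with T_A + T_B = T₀.
T_A = T₀·b/(a+b) = 61000·2540/4600 = 33680 N·m; T_B = 27320 N·m.

33700 N·m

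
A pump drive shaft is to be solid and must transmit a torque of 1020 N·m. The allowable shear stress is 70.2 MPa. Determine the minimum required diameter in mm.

42.0 mm

For a solid shaft τ_max = 16T/(πd³), so d = (16T/(π τ_allow))^(1/3) = (16·1020/(π·7.02×10^7))^(1/3) = 0.04198 m.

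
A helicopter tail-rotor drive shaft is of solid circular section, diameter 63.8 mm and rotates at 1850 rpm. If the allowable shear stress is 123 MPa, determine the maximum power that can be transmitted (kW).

1220 kW

J = πd⁴/32 = π(0.0638)⁴/32 = 1.627×10^-6 m⁴.
T_max = τ_allow·J/r = 1.23×10^8 × 1.627×10^-6 / 0.0319 = 6272 N·m.
ω = 2π·1850/60 = 193.7 rad/s, so P_max = T_max·ω = 1.215×10^6 W.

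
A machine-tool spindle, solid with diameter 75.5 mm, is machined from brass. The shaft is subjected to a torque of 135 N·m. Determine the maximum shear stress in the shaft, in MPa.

J = πd⁴/32 = π(0.0755)⁴/32 = 3.190×10^-6 m⁴.
τ_max = T·r/J = 135.0 × 0.0377 / 3.190×10^-6 = 1.598×10^6 Pa.

1.60 MPa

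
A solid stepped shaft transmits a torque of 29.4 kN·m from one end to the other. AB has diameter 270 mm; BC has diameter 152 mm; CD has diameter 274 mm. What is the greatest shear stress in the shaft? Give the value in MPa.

Under the same torque, τ_max = 16T/(πd³) is largest where d is smallest — segment BC (d = 152 mm).
τ_max = 16·29400/(π·(0.152)³) = 4.264×10^7 Pa.

42.6 MPa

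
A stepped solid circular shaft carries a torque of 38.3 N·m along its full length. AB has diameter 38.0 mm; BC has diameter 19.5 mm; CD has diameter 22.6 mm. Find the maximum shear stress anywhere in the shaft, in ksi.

3.82 ksi

Under the same torque, τ_max = 16T/(πd³) is largest where d is smallest — segment BC (d = 19.5 mm).
τ_max = 16·38.30/(π·(0.0195)³) = 2.631×10^7 Pa.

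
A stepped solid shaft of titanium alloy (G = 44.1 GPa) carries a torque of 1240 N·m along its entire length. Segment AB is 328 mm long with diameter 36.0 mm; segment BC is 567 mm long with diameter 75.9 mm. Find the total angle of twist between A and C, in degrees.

J_AB = π(0.0360)⁴/32 = 1.65×10^-7 m⁴; J_BC = π(0.0759)⁴/32 = 3.26×10^-6 m⁴.
θ = (T/G)·Σ L_i/J_i = (1240/44.1×10⁹)·(0.328/1.65×10^-7 + 0.567/3.26×10^-6) = 0.06082 rad.

3.48°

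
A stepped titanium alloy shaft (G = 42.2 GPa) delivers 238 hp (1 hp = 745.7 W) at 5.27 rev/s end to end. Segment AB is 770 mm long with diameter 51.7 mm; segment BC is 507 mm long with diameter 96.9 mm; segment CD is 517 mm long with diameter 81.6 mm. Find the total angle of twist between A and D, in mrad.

ω = 2π·5.27 = 33.11 rad/s, so T = P/ω = 238×745.7 / 33.11 = 5360 N·m.
J_AB = π(0.0517)⁴/32 = 7.01×10^-7 m⁴; J_BC = π(0.0969)⁴/32 = 8.66×10^-6 m⁴; J_CD = π(0.0816)⁴/32 = 4.35×10^-6 m⁴.
θ = (T/G)·Σ L_i/J_i = (5360/42.2×10⁹)·(0.770/7.01×10^-7 + 0.507/8.66×10^-6 + 0.517/4.35×10^-6) = 0.1620 rad.

162 mrad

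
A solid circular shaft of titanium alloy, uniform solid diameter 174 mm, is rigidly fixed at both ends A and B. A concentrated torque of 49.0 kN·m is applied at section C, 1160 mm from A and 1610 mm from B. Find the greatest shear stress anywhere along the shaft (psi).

With uniform GJ and both ends fixed, compatibility θ_AC = θ_CB gives T_A·a = T_B·b, together with T_A + T_B = T₀.
T_A = T₀·b/(a+b) = 49000·1610/2770 = 28480 N·m; T_B = 20520 N·m.
τ in each portion: τ_AC = 2.75×10^7 Pa, τ_CB = 1.98×10^7 Pa; maximum is in AC.
τ_max = T_AC·r/J = 28480·0.0870/9.00×10^-5 = 2.753×10^7 Pa.

3990 psi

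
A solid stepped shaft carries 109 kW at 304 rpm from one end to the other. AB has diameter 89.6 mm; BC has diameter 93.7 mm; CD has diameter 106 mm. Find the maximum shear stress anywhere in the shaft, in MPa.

24.2 MPa

ω = 2π·304/60 = 31.83 rad/s, so T = P/ω = 109×10³ / 31.83 = 3424 N·m.
Under the same torque, τ_max = 16T/(πd³) is largest where d is smallest — segment AB (d = 89.6 mm).
τ_max = 16·3424/(π·(0.0896)³) = 2.424×10^7 Pa.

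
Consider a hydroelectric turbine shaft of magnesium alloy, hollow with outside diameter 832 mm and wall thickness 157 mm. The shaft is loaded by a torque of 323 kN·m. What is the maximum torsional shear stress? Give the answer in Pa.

J = π(d_o⁴ − d_i⁴)/32 = π(0.832⁴ − 0.518⁴)/32 = 0.03997 m⁴.
τ_max = T·r/J = 323000 × 0.416 / 0.03997 = 3.361×10^6 Pa.

3.36e6 Pa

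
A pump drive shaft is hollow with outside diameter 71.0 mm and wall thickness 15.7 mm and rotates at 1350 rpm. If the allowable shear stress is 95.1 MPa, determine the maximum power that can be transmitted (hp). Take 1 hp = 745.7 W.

J = π(d_o⁴ − d_i⁴)/32 = π(0.0710⁴ − 0.0396⁴)/32 = 2.253×10^-6 m⁴.
T_max = τ_allow·J/r = 9.51×10^7 × 2.253×10^-6 / 0.0355 = 6036 N·m.
ω = 2π·1350/60 = 141.4 rad/s, so P_max = T_max·ω = 8.534×10^5 W.

1140 hp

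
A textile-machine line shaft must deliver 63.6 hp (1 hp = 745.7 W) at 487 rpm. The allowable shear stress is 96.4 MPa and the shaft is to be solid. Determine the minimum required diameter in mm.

36.6 mm

ω = 2π·487/60 = 51.00 rad/s, so T = P/ω = 63.6×745.7 / 51.00 = 930.0 N·m.
For a solid shaft τ_max = 16T/(πd³), so d = (16T/(π τ_allow))^(1/3) = (16·930.0/(π·9.64×10^7))^(1/3) = 0.03663 m.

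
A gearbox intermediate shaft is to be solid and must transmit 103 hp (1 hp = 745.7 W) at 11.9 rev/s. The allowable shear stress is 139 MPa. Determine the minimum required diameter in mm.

ω = 2π·11.9 = 74.77 rad/s, so T = P/ω = 103×745.7 / 74.77 = 1027 N·m.
For a solid shaft τ_max = 16T/(πd³), so d = (16T/(π τ_allow))^(1/3) = (16·1027/(π·1.39×10^8))^(1/3) = 0.03351 m.

33.5 mm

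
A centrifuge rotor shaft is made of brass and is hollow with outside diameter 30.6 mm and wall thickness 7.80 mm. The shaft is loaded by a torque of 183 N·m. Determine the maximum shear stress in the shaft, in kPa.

J = π(d_o⁴ − d_i⁴)/32 = π(0.0306⁴ − 0.0150⁴)/32 = 8.111×10^-8 m⁴.
τ_max = T·r/J = 183.0 × 0.0153 / 8.111×10^-8 = 3.452×10^7 Pa.

34500 kPa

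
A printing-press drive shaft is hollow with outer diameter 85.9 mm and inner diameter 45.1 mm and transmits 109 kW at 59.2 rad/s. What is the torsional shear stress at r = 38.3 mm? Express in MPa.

14.3 MPa

ω = 59.2 rad/s, so T = P/ω = 109×10³ / 59.20 = 1841 N·m.
J = π(d_o⁴ − d_i⁴)/32 = π(0.0859⁴ − 0.0451⁴)/32 = 4.939×10^-6 m⁴.
Shear stress varies linearly with radius: τ = T·r/J = 1841 × 0.0383 / 4.939×10^-6 = 1.428×10^7 Pa.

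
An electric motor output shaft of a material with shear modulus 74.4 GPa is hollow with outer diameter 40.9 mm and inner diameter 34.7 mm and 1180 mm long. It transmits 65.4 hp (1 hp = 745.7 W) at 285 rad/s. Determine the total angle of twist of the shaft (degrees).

1.17°

ω = 285 rad/s, so T = P/ω = 65.4×745.7 / 285.0 = 171.1 N·m.
J = π(d_o⁴ − d_i⁴)/32 = π(0.0409⁴ − 0.0347⁴)/32 = 1.324×10^-7 m⁴.
θ = T·L/(G·J) = 171.1 × 1.18 / (74.4×10⁹ × 1.324×10^-7) = 0.02050 rad.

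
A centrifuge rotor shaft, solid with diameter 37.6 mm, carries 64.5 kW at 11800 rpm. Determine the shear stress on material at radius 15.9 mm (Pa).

4.23e6 Pa

ω = 2π·11800/60 = 1236 rad/s, so T = P/ω = 64.5×10³ / 1236 = 52.20 N·m.
J = πd⁴/32 = π(0.0376)⁴/32 = 1.962×10^-7 m⁴.
Shear stress varies linearly with radius: τ = T·r/J = 52.20 × 0.0159 / 1.962×10^-7 = 4.230×10^6 Pa.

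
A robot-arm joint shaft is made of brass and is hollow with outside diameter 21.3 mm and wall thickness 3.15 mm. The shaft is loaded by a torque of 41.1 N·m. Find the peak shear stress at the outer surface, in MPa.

28.7 MPa

J = π(d_o⁴ − d_i⁴)/32 = π(0.0213⁴ − 0.0150⁴)/32 = 1.524×10^-8 m⁴.
τ_max = T·r/J = 41.10 × 0.0106 / 1.524×10^-8 = 2.873×10^7 Pa.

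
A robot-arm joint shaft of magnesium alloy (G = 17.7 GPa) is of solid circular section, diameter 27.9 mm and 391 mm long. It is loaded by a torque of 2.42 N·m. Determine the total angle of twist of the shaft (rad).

8.99e-4 rad

J = πd⁴/32 = π(0.0279)⁴/32 = 5.949×10^-8 m⁴.
θ = T·L/(G·J) = 2.420 × 0.391 / (17.7×10⁹ × 5.949×10^-8) = 8.987×10^-4 rad.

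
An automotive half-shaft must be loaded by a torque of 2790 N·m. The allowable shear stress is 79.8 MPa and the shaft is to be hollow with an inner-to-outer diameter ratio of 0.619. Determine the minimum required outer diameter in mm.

59.3 mm

For a hollow shaft with d_i/d_o = 0.619: τ_max = 16T/(π d_o³ (1−k⁴)), so d_o = [16T/(π τ_allow (1−k⁴))]^(1/3) = [16·2790/(π·7.98×10^7·0.8532)]^(1/3) = 0.05932 m.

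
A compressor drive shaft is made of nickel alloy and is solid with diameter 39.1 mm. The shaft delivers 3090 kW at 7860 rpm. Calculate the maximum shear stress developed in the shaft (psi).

46400 psi

ω = 2π·7860/60 = 823.1 rad/s, so T = P/ω = 3090×10³ / 823.1 = 3754 N·m.
J = πd⁴/32 = π(0.0391)⁴/32 = 2.295×10^-7 m⁴.
τ_max = T·r/J = 3754 × 0.0196 / 2.295×10^-7 = 3.199×10^8 Pa.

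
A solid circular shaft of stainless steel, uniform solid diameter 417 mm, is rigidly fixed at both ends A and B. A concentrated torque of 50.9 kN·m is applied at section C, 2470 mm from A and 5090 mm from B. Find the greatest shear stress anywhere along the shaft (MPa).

2.41 MPa

With uniform GJ and both ends fixed, compatibility θ_AC = θ_CB gives T_A·a = T_B·b, together with T_A + T_B = T₀.
T_A = T₀·b/(a+b) = 50900·5090/7560 = 34270 N·m; T_B = 16630 N·m.
τ in each portion: τ_AC = 2.41×10^6 Pa, τ_CB = 1.17×10^6 Pa; maximum is in AC.
τ_max = T_AC·r/J = 34270·0.208/2.97×10^-3 = 2.407×10^6 Pa.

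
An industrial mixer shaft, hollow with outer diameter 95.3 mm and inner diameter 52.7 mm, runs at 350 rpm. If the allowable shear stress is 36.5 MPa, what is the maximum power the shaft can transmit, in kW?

J = π(d_o⁴ − d_i⁴)/32 = π(0.0953⁴ − 0.0527⁴)/32 = 7.341×10^-6 m⁴.
T_max = τ_allow·J/r = 3.65×10^7 × 7.341×10^-6 / 0.0476 = 5623 N·m.
ω = 2π·350/60 = 36.65 rad/s, so P_max = T_max·ω = 2.061×10^5 W.

206 kW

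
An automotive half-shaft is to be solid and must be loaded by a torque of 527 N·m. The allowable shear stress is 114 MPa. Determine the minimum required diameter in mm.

28.7 mm

For a solid shaft τ_max = 16T/(πd³), so d = (16T/(π τ_allow))^(1/3) = (16·527.0/(π·1.14×10^8))^(1/3) = 0.02866 m.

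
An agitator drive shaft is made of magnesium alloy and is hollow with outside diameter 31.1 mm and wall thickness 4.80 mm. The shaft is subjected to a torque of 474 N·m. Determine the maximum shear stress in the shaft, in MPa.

J = π(d_o⁴ − d_i⁴)/32 = π(0.0311⁴ − 0.0215⁴)/32 = 7.086×10^-8 m⁴.
τ_max = T·r/J = 474.0 × 0.0156 / 7.086×10^-8 = 1.040×10^8 Pa.

104 MPa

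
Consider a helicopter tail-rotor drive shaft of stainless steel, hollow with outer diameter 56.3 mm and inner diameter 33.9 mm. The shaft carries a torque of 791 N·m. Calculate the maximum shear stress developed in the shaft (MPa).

26.0 MPa

J = π(d_o⁴ − d_i⁴)/32 = π(0.0563⁴ − 0.0339⁴)/32 = 8.567×10^-7 m⁴.
τ_max = T·r/J = 791.0 × 0.0281 / 8.567×10^-7 = 2.599×10^7 Pa.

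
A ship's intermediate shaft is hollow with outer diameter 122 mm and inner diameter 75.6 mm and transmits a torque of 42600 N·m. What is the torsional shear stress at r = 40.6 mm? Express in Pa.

9.33e7 Pa

J = π(d_o⁴ − d_i⁴)/32 = π(0.122⁴ − 0.0756⁴)/32 = 1.854×10^-5 m⁴.
Shear stress varies linearly with radius: τ = T·r/J = 42600 × 0.0406 / 1.854×10^-5 = 9.328×10^7 Pa.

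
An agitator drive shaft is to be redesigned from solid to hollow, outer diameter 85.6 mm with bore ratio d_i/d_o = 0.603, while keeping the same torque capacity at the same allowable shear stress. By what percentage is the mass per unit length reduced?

30.1 %

Equal τ_max and T ⇒ the solid shaft needs d_s³ = d_o³(1−k⁴), so d_s = 85.6·(1−0.603⁴)^(1/3) = 81.65 mm.
Area ratio A_h/A_s = d_o²(1−k²)/d_s² = (1−k²)/(1−k⁴)^(2/3) = 0.6995.
Mass saving = 1 − 0.6995 = 30.1 %.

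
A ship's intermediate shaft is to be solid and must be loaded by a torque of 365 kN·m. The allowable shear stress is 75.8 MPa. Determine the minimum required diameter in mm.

291 mm

For a solid shaft τ_max = 16T/(πd³), so d = (16T/(π τ_allow))^(1/3) = (16·365000/(π·7.58×10^7))^(1/3) = 0.2905 m.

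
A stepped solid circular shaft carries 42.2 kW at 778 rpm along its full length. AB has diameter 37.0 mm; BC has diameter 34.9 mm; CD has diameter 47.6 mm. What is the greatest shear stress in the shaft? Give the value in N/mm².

ω = 2π·778/60 = 81.47 rad/s, so T = P/ω = 42.2×10³ / 81.47 = 518.0 N·m.
Under the same torque, τ_max = 16T/(πd³) is largest where d is smallest — segment BC (d = 34.9 mm).
τ_max = 16·518.0/(π·(0.0349)³) = 6.206×10^7 Pa.

62.1 N/mm²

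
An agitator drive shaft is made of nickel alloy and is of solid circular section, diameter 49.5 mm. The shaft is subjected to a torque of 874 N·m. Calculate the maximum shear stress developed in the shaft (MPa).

J = πd⁴/32 = π(0.0495)⁴/32 = 5.894×10^-7 m⁴.
τ_max = T·r/J = 874.0 × 0.0248 / 5.894×10^-7 = 3.670×10^7 Pa.

36.7 MPa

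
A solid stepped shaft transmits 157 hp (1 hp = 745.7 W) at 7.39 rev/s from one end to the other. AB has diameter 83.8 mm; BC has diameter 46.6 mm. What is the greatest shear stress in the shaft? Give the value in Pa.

1.27e8 Pa

ω = 2π·7.39 = 46.43 rad/s, so T = P/ω = 157×745.7 / 46.43 = 2521 N·m.
Under the same torque, τ_max = 16T/(πd³) is largest where d is smallest — segment BC (d = 46.6 mm).
τ_max = 16·2521/(π·(0.0466)³) = 1.269×10^8 Pa.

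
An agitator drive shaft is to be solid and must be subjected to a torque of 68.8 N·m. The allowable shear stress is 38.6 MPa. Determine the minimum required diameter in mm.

20.9 mm

For a solid shaft τ_max = 16T/(πd³), so d = (16T/(π τ_allow))^(1/3) = (16·68.80/(π·3.86×10^7))^(1/3) = 0.02086 m.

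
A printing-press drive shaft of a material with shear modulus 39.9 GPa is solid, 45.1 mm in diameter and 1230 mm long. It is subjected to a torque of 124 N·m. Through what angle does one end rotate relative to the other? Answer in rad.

J = πd⁴/32 = π(0.0451)⁴/32 = 4.062×10^-7 m⁴.
θ = T·L/(G·J) = 124.0 × 1.23 / (39.9×10⁹ × 4.062×10^-7) = 9.411×10^-3 rad.

0.00941 rad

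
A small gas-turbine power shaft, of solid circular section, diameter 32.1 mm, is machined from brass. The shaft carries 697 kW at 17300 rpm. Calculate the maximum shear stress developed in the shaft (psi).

8590 psi

ω = 2π·17300/60 = 1812 rad/s, so T = P/ω = 697×10³ / 1812 = 384.7 N·m.
J = πd⁴/32 = π(0.0321)⁴/32 = 1.042×10^-7 m⁴.
τ_max = T·r/J = 384.7 × 0.0161 / 1.042×10^-7 = 5.924×10^7 Pa.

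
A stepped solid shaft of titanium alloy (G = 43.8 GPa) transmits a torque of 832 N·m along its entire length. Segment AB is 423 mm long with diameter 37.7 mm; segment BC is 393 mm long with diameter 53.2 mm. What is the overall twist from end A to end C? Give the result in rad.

J_AB = π(0.0377)⁴/32 = 1.98×10^-7 m⁴; J_BC = π(0.0532)⁴/32 = 7.86×10^-7 m⁴.
θ = (T/G)·Σ L_i/J_i = (832.0/43.8×10⁹)·(0.423/1.98×10^-7 + 0.393/7.86×10^-7) = 0.05001 rad.

0.0500 rad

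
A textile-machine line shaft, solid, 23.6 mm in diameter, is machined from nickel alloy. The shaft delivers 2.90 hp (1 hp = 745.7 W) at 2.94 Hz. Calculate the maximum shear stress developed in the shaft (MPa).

ω = 2π·2.94 = 18.47 rad/s, so T = P/ω = 2.90×745.7 / 18.47 = 117.1 N·m.
J = πd⁴/32 = π(0.0236)⁴/32 = 3.045×10^-8 m⁴.
τ_max = T·r/J = 117.1 × 0.0118 / 3.045×10^-8 = 4.536×10^7 Pa.

45.4 MPa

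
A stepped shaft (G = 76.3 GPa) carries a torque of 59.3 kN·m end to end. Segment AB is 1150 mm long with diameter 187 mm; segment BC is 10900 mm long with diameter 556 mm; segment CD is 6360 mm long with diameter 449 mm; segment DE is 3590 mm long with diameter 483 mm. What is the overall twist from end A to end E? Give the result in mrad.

10.1 mrad

J_AB = π(0.187)⁴/32 = 1.20×10^-4 m⁴; J_BC = π(0.556)⁴/32 = 9.38×10^-3 m⁴; J_CD = π(0.449)⁴/32 = 3.99×10^-3 m⁴; J_DE = π(0.483)⁴/32 = 5.34×10^-3 m⁴.
θ = (T/G)·Σ L_i/J_i = (59300/76.3×10⁹)·(1.15/1.20×10^-4 + 10.9/9.38×10^-3 + 6.36/3.99×10^-3 + 3.59/5.34×10^-3) = 0.01011 rad.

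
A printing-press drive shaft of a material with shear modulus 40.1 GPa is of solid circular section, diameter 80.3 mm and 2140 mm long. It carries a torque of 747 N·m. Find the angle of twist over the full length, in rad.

0.00977 rad

J = πd⁴/32 = π(0.0803)⁴/32 = 4.082×10^-6 m⁴.
θ = T·L/(G·J) = 747.0 × 2.14 / (40.1×10⁹ × 4.082×10^-6) = 9.766×10^-3 rad.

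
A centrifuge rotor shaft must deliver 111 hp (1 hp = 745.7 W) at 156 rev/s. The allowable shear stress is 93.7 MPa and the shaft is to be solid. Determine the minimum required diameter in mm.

ω = 2π·156 = 980.2 rad/s, so T = P/ω = 111×745.7 / 980.2 = 84.45 N·m.
For a solid shaft τ_max = 16T/(πd³), so d = (16T/(π τ_allow))^(1/3) = (16·84.45/(π·9.37×10^7))^(1/3) = 0.01662 m.

16.6 mm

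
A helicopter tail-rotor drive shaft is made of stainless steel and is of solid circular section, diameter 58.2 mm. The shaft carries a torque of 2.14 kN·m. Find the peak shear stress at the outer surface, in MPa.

J = πd⁴/32 = π(0.0582)⁴/32 = 1.126×10^-6 m⁴.
τ_max = T·r/J = 2140 × 0.0291 / 1.126×10^-6 = 5.529×10^7 Pa.

55.3 MPa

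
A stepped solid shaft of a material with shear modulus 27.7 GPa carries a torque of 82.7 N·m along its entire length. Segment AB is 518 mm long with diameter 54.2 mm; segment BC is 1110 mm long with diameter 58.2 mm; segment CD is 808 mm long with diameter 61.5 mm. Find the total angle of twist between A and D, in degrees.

J_AB = π(0.0542)⁴/32 = 8.47×10^-7 m⁴; J_BC = π(0.0582)⁴/32 = 1.13×10^-6 m⁴; J_CD = π(0.0615)⁴/32 = 1.40×10^-6 m⁴.
θ = (T/G)·Σ L_i/J_i = (82.70/27.7×10⁹)·(0.518/8.47×10^-7 + 1.11/1.13×10^-6 + 0.808/1.40×10^-6) = 6.485×10^-3 rad.

0.372°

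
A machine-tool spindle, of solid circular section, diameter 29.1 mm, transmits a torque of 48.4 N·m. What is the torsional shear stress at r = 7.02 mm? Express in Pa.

J = πd⁴/32 = π(0.0291)⁴/32 = 7.040×10^-8 m⁴.
Shear stress varies linearly with radius: τ = T·r/J = 48.40 × 0.00702 / 7.040×10^-8 = 4.826×10^6 Pa.

4.83e6 Pa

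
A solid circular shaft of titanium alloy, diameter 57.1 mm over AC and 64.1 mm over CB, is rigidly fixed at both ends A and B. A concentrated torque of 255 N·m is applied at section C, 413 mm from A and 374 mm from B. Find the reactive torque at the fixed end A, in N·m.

92.6 N·m

Compatibility: T_A·a/J_AC = T_B·b/J_CB with T_A + T_B = T₀.
J_AC = 1.04×10^-6 m⁴, J_CB = 1.66×10^-6 m⁴, so T_A = T₀·(J_AC/a)/((J_AC/a)+(J_CB/b)) = 92.60 N·m, T_B = 162.4 N·m.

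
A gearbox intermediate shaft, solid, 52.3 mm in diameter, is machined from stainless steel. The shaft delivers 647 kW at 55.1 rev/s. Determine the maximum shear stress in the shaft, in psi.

ω = 2π·55.1 = 346.2 rad/s, so T = P/ω = 647×10³ / 346.2 = 1869 N·m.
J = πd⁴/32 = π(0.0523)⁴/32 = 7.345×10^-7 m⁴.
τ_max = T·r/J = 1869 × 0.0261 / 7.345×10^-7 = 6.653×10^7 Pa.

9650 psi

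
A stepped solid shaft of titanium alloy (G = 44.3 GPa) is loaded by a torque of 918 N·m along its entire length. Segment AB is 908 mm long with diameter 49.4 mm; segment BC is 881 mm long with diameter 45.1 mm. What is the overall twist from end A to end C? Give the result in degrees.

J_AB = π(0.0494)⁴/32 = 5.85×10^-7 m⁴; J_BC = π(0.0451)⁴/32 = 4.06×10^-7 m⁴.
θ = (T/G)·Σ L_i/J_i = (918.0/44.3×10⁹)·(0.908/5.85×10^-7 + 0.881/4.06×10^-7) = 0.07713 rad.

4.42°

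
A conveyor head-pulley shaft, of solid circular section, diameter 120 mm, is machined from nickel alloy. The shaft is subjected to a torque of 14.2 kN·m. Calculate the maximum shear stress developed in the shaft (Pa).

4.19e7 Pa

J = πd⁴/32 = π(0.120)⁴/32 = 2.036×10^-5 m⁴.
τ_max = T·r/J = 14200 × 0.0600 / 2.036×10^-5 = 4.185×10^7 Pa.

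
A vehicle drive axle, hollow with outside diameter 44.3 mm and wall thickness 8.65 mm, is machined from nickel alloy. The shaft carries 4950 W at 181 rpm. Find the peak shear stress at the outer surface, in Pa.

ω = 2π·181/60 = 18.95 rad/s, so T = P/ω = 4950 / 18.95 = 261.2 N·m.
J = π(d_o⁴ − d_i⁴)/32 = π(0.0443⁴ − 0.0270⁴)/32 = 3.259×10^-7 m⁴.
τ_max = T·r/J = 261.2 × 0.0221 / 3.259×10^-7 = 1.775×10^7 Pa.

1.77e7 Pa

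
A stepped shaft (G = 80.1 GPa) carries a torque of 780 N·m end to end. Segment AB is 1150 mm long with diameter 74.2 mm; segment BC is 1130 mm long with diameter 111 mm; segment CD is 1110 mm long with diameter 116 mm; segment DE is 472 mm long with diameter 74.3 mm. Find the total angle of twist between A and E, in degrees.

0.381°

J_AB = π(0.0742)⁴/32 = 2.98×10^-6 m⁴; J_BC = π(0.111)⁴/32 = 1.49×10^-5 m⁴; J_CD = π(0.116)⁴/32 = 1.78×10^-5 m⁴; J_DE = π(0.0743)⁴/32 = 2.99×10^-6 m⁴.
θ = (T/G)·Σ L_i/J_i = (780.0/80.1×10⁹)·(1.15/2.98×10^-6 + 1.13/1.49×10^-5 + 1.11/1.78×10^-5 + 0.472/2.99×10^-6) = 6.646×10^-3 rad.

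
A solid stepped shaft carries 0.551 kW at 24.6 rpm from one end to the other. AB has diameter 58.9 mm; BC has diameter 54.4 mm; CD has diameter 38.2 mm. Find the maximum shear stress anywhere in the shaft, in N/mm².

19.5 N/mm²

ω = 2π·24.6/60 = 2.576 rad/s, so T = P/ω = 0.551×10³ / 2.576 = 213.9 N·m.
Under the same torque, τ_max = 16T/(πd³) is largest where d is smallest — segment CD (d = 38.2 mm).
τ_max = 16·213.9/(π·(0.0382)³) = 1.954×10^7 Pa.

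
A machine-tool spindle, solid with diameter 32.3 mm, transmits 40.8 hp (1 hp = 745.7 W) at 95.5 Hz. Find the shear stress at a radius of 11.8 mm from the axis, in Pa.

ω = 2π·95.5 = 600.0 rad/s, so T = P/ω = 40.8×745.7 / 600.0 = 50.70 N·m.
J = πd⁴/32 = π(0.0323)⁴/32 = 1.069×10^-7 m⁴.
Shear stress varies linearly with radius: τ = T·r/J = 50.70 × 0.0118 / 1.069×10^-7 = 5.599×10^6 Pa.

5.60e6 Pa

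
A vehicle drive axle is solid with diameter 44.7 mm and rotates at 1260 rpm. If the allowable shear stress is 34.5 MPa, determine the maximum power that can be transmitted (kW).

79.8 kW

J = πd⁴/32 = π(0.0447)⁴/32 = 3.919×10^-7 m⁴.
T_max = τ_allow·J/r = 3.45×10^7 × 3.919×10^-7 / 0.0224 = 605.0 N·m.
ω = 2π·1260/60 = 131.9 rad/s, so P_max = T_max·ω = 7.983×10^4 W.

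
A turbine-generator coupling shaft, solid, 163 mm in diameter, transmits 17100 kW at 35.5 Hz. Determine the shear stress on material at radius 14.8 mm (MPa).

16.4 MPa

ω = 2π·35.5 = 223.1 rad/s, so T = P/ω = 17100×10³ / 223.1 = 76660 N·m.
J = πd⁴/32 = π(0.163)⁴/32 = 6.930×10^-5 m⁴.
Shear stress varies linearly with radius: τ = T·r/J = 76660 × 0.0148 / 6.930×10^-5 = 1.637×10^7 Pa.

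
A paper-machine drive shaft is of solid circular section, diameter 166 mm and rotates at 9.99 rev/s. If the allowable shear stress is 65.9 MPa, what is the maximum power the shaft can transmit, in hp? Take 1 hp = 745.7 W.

4980 hp

J = πd⁴/32 = π(0.166)⁴/32 = 7.455×10^-5 m⁴.
T_max = τ_allow·J/r = 6.59×10^7 × 7.455×10^-5 / 0.0830 = 59190 N·m.
ω = 2π·9.99 = 62.77 rad/s, so P_max = T_max·ω = 3.715×10^6 W.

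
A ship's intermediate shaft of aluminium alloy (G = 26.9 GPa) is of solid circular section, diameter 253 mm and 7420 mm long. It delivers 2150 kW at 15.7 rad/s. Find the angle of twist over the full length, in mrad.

93.9 mrad

ω = 15.7 rad/s, so T = P/ω = 2150×10³ / 15.70 = 136900 N·m.
J = πd⁴/32 = π(0.253)⁴/32 = 4.022×10^-4 m⁴.
θ = T·L/(G·J) = 136900 × 7.42 / (26.9×10⁹ × 4.022×10^-4) = 0.09391 rad.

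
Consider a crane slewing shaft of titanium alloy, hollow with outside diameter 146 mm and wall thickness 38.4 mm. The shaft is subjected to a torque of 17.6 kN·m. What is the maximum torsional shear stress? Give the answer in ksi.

J = π(d_o⁴ − d_i⁴)/32 = π(0.146⁴ − 0.0692⁴)/32 = 4.236×10^-5 m⁴.
τ_max = T·r/J = 17600 × 0.0730 / 4.236×10^-5 = 3.033×10^7 Pa.

4.40 ksi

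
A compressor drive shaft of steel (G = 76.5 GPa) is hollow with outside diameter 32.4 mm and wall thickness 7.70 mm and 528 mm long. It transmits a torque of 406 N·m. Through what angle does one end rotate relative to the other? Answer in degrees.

J = π(d_o⁴ − d_i⁴)/32 = π(0.0324⁴ − 0.0170⁴)/32 = 9.999×10^-8 m⁴.
θ = T·L/(G·J) = 406.0 × 0.528 / (76.5×10⁹ × 9.999×10^-8) = 0.02803 rad.

1.61°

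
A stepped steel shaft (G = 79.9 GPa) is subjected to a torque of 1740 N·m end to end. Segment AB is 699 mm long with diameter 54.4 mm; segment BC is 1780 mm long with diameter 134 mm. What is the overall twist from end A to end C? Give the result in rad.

0.0189 rad

J_AB = π(0.0544)⁴/32 = 8.60×10^-7 m⁴; J_BC = π(0.134)⁴/32 = 3.17×10^-5 m⁴.
θ = (T/G)·Σ L_i/J_i = (1740/79.9×10⁹)·(0.699/8.60×10^-7 + 1.78/3.17×10^-5) = 0.01893 rad.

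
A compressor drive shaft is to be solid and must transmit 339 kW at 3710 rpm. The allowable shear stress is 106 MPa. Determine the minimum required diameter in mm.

34.7 mm

ω = 2π·3710/60 = 388.5 rad/s, so T = P/ω = 339×10³ / 388.5 = 872.6 N·m.
For a solid shaft τ_max = 16T/(πd³), so d = (16T/(π τ_allow))^(1/3) = (16·872.6/(π·1.06×10^8))^(1/3) = 0.03474 m.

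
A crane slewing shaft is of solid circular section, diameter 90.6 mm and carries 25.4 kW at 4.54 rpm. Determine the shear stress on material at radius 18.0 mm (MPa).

ω = 2π·4.54/60 = 0.4754 rad/s, so T = P/ω = 25.4×10³ / 0.4754 = 53430 N·m.
J = πd⁴/32 = π(0.0906)⁴/32 = 6.615×10^-6 m⁴.
Shear stress varies linearly with radius: τ = T·r/J = 53430 × 0.0180 / 6.615×10^-6 = 1.454×10^8 Pa.

145 MPa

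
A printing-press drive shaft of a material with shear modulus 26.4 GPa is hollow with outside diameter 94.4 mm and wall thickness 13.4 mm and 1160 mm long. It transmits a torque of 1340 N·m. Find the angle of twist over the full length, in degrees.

J = π(d_o⁴ − d_i⁴)/32 = π(0.0944⁴ − 0.0676⁴)/32 = 5.746×10^-6 m⁴.
θ = T·L/(G·J) = 1340 × 1.16 / (26.4×10⁹ × 5.746×10^-6) = 0.01025 rad.

0.587°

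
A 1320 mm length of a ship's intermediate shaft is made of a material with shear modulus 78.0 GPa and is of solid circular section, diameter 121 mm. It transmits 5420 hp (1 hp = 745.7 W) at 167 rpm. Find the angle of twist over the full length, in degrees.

10.6°

ω = 2π·167/60 = 17.49 rad/s, so T = P/ω = 5420×745.7 / 17.49 = 231100 N·m.
J = πd⁴/32 = π(0.121)⁴/32 = 2.104×10^-5 m⁴.
θ = T·L/(G·J) = 231100 × 1.32 / (78.0×10⁹ × 2.104×10^-5) = 0.1858 rad.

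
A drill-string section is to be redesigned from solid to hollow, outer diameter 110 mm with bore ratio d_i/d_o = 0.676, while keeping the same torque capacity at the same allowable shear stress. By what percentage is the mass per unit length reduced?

Equal τ_max and T ⇒ the solid shaft needs d_s³ = d_o³(1−k⁴), so d_s = 110·(1−0.676⁴)^(1/3) = 101.7 mm.
Area ratio A_h/A_s = d_o²(1−k²)/d_s² = (1−k²)/(1−k⁴)^(2/3) = 0.6348.
Mass saving = 1 − 0.6348 = 36.5 %.

36.5 %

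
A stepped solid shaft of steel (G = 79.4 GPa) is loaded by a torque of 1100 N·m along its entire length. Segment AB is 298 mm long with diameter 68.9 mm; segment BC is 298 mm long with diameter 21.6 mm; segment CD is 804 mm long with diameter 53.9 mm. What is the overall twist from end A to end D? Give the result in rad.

0.208 rad

J_AB = π(0.0689)⁴/32 = 2.21×10^-6 m⁴; J_BC = π(0.0216)⁴/32 = 2.14×10^-8 m⁴; J_CD = π(0.0539)⁴/32 = 8.29×10^-7 m⁴.
θ = (T/G)·Σ L_i/J_i = (1100/79.4×10⁹)·(0.298/2.21×10^-6 + 0.298/2.14×10^-8 + 0.804/8.29×10^-7) = 0.2085 rad.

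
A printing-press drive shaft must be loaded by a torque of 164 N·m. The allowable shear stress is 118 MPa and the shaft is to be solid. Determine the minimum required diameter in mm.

19.2 mm

For a solid shaft τ_max = 16T/(πd³), so d = (16T/(π τ_allow))^(1/3) = (16·164.0/(π·1.18×10^8))^(1/3) = 0.01920 m.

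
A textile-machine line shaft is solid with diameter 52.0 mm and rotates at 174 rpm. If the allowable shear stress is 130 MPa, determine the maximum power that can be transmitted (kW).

J = πd⁴/32 = π(0.0520)⁴/32 = 7.178×10^-7 m⁴.
T_max = τ_allow·J/r = 1.30×10^8 × 7.178×10^-7 / 0.0260 = 3589 N·m.
ω = 2π·174/60 = 18.22 rad/s, so P_max = T_max·ω = 6.540×10^4 W.

65.4 kW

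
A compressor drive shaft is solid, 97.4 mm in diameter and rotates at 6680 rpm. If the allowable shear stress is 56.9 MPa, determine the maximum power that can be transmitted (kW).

7220 kW

J = πd⁴/32 = π(0.0974)⁴/32 = 8.836×10^-6 m⁴.
T_max = τ_allow·J/r = 5.69×10^7 × 8.836×10^-6 / 0.0487 = 10320 N·m.
ω = 2π·6680/60 = 699.5 rad/s, so P_max = T_max·ω = 7.221×10^6 W.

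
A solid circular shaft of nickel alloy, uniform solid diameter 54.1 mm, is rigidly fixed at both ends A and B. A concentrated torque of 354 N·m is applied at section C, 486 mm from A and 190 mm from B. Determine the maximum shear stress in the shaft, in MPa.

8.19 MPa

With uniform GJ and both ends fixed, compatibility θ_AC = θ_CB gives T_A·a = T_B·b, together with T_A + T_B = T₀.
T_A = T₀·b/(a+b) = 354.0·190/676.0 = 99.50 N·m; T_B = 254.5 N·m.
τ in each portion: τ_AC = 3.20×10^6 Pa, τ_CB = 8.19×10^6 Pa; maximum is in CB.
τ_max = T_CB·r/J = 254.5·0.0271/8.41×10^-7 = 8.186×10^6 Pa.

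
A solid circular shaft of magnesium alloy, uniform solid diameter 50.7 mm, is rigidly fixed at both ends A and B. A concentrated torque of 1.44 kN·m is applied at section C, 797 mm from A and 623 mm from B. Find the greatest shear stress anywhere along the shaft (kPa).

31600 kPa

With uniform GJ and both ends fixed, compatibility θ_AC = θ_CB gives T_A·a = T_B·b, together with T_A + T_B = T₀.
T_A = T₀·b/(a+b) = 1440·623/1420 = 631.8 N·m; T_B = 808.2 N·m.
τ in each portion: τ_AC = 2.47×10^7 Pa, τ_CB = 3.16×10^7 Pa; maximum is in CB.
τ_max = T_CB·r/J = 808.2·0.0254/6.49×10^-7 = 3.158×10^7 Pa.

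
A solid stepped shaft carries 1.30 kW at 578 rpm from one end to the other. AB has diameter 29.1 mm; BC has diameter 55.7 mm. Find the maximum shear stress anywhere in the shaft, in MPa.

ω = 2π·578/60 = 60.53 rad/s, so T = P/ω = 1.30×10³ / 60.53 = 21.48 N·m.
Under the same torque, τ_max = 16T/(πd³) is largest where d is smallest — segment AB (d = 29.1 mm).
τ_max = 16·21.48/(π·(0.0291)³) = 4.439×10^6 Pa.

4.44 MPa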